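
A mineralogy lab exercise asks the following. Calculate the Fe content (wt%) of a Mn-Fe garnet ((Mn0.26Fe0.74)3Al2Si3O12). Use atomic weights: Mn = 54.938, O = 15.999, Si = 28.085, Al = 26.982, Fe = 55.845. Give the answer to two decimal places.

24.94 wt%

Molar mass of (Mn0.26Fe0.74)3Al2Si3O12: 0.78×54.938 + 2.22×55.845 + 2×26.982 + 3×28.085 + 12×15.999 = 497.035 g/mol.
Mass of Fe per formula unit: 2.22 × 55.845 = 123.976 g.
Weight fraction Fe = 123.976 / 497.035 = 0.2494.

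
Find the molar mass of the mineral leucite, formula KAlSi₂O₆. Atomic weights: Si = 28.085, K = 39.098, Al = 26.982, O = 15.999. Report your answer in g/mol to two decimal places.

M = 1×39.098 + 1×26.982 + 2×28.085 + 6×15.999

218.24 g/mol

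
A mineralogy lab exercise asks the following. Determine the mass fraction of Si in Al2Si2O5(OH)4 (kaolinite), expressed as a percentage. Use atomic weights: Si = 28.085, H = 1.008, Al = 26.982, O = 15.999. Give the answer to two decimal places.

21.76 mass %

M(Al2Si2O5(OH)4) = 258.157 g/mol.
Si contributes 2 × 28.085 = 56.170 g per mole.
56.170/258.157 = 0.2176 → 21.76%.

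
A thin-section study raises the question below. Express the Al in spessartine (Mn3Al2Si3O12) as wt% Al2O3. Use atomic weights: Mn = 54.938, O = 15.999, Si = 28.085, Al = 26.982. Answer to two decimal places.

Molar mass of Mn3Al2Si3O12 = 3×54.938 + 2×26.982 + 3×28.085 + 12×15.999 = 495.021 g/mol.
Each formula unit contains 2 Al, equivalent to 2/2 = 1.0000 mol Al2O3.
M(Al2O3) = 2×26.982 + 3×15.999 = 101.961 g/mol.
Mass of Al2O3 per formula unit = 1.0000 × 101.961 = 101.961 g.
Al2O3 wt% = 101.961 / 495.021 × 100 = 20.60%.

20.60 wt%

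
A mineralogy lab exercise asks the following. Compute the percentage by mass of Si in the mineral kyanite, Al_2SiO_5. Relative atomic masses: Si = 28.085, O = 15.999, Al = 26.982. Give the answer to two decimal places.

Molar mass of Al_2SiO_5: 2*26.982 + 1*28.085 + 5*15.999 = 162.044 g/mol.
Mass of Si per formula unit: 1 × 28.085 = 28.085 g.
Weight fraction Si = 28.085 / 162.044 = 0.1733.

17.33 weight percent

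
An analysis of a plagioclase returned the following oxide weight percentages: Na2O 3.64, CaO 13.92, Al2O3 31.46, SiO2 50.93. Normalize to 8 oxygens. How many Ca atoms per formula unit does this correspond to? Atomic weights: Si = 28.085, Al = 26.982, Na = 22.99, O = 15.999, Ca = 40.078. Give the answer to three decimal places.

0.678 Ca apfu

Na2O (M=61.979): mol = 0.05873; Na = 0.11746, O = 0.05873.
CaO (M=56.077): mol = 0.24823; Ca = 0.24823, O = 0.24823.
Al2O3 (M=101.961): mol = 0.30855; Al = 0.61710, O = 0.92565.
SiO2 (M=60.083): mol = 0.84766; Si = 0.84766, O = 1.69532.
ΣO = 2.92793; factor = 8/ΣO = 2.73231.
Ca apfu = 0.24823 × 2.73231 = 0.678.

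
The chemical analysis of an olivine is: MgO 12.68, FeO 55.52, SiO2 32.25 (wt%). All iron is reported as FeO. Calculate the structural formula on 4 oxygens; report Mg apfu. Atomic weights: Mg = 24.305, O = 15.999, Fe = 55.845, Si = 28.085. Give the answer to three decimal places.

MgO: 12.68/40.304 = 0.31461 mol → 0.31461 mol Mg, 0.31461 mol O.
FeO: 55.52/71.844 = 0.77279 mol → 0.77279 mol Fe, 0.77279 mol O.
SiO2: 32.25/60.083 = 0.53676 mol → 0.53676 mol Si, 1.07352 mol O.
Total oxygen = 2.16092 mol. Normalization factor = 4/2.16092 = 1.85106.
Mg per 4 O = 0.31461 × 1.85106 = 0.582.

0.582 Mg apfu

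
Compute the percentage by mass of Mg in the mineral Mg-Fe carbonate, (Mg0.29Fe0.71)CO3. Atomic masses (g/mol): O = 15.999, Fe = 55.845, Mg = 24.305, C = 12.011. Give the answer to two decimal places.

6.61 weight percent

Formula mass = 0.29×24.305 + 0.71×55.845 + 1×12.011 + 3×15.999 = 106.706 g/mol, of which 7.048 g is Mg.
So Mg makes up 7.048/106.706 = 0.0661 of the mass, i.e. 6.61%.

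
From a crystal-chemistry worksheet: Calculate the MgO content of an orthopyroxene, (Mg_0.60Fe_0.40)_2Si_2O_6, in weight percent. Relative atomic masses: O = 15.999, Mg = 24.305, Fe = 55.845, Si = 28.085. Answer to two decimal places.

21.40 wt%

M((Mg_0.60Fe_0.40)_2Si_2O_6) = 226.006 g/mol; M(MgO) = 40.304 g/mol.
Moles MgO per formula unit = 1.20 Mg ÷ 1 = 1.2000.
MgO fraction = (1.2000 × 40.304) / 226.006 = 48.365/226.006 = 0.2140.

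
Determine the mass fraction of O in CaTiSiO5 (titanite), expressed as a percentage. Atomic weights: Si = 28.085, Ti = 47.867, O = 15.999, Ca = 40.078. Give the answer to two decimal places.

40.81 weight percent

Formula mass = 1·40.078 + 1·47.867 + 1·28.085 + 5·15.999 = 196.025 g/mol, of which 79.995 g is O.
So O makes up 79.995/196.025 = 0.4081 of the mass, i.e. 40.81%.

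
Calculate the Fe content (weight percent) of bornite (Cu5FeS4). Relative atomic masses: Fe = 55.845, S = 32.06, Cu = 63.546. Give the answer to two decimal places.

11.13 weight percent

Molar mass of Cu5FeS4: 5×63.546 + 1×55.845 + 4×32.06 = 501.815 g/mol.
Mass of Fe per formula unit: 1 × 55.845 = 55.845 g.
Weight fraction Fe = 55.845 / 501.815 = 0.1113.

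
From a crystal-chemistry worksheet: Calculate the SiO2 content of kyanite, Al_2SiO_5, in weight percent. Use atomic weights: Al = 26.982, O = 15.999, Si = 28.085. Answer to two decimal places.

Formula mass = 162.044 g/mol.
1 Si → 1.0000 mol SiO2 per formula unit; M(SiO2) = 60.083, so SiO2 mass = 60.083 g.
60.083/162.044 × 100 = 37.08 wt%.

37.08 wt%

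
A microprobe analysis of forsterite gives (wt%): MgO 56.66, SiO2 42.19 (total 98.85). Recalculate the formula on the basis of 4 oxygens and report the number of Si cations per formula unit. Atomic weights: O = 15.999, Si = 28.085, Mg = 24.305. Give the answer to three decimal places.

56.66 wt% MgO ÷ 40.304 g/mol = 1.40582 mol, giving 1.40582 Mg and 1.40582 O.
42.19 wt% SiO2 ÷ 60.083 g/mol = 0.70220 mol, giving 0.70220 Si and 1.40440 O.
Oxygen sums to 2.81022; scaling by 4/2.81022 = 1.42338 puts the formula on 4 O.
Si: 0.70220 × 1.42338 = 0.999 atoms per formula unit.

0.999 Si apfu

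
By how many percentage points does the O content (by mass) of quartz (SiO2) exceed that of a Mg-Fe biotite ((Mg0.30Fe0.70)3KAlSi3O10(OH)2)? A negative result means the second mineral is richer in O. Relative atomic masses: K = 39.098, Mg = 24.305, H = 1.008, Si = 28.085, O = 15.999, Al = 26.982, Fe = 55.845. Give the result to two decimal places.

M(SiO2) = 60.083 g/mol, so wt% O = 31.998/60.083 × 100 = 53.26%.
M((Mg0.30Fe0.70)3KAlSi3O10(OH)2) = 483.488 g/mol, so wt% O = 191.988/483.488 × 100 = 39.71%.
53.26 − 39.71 = 13.55 pp.

13.55 percentage points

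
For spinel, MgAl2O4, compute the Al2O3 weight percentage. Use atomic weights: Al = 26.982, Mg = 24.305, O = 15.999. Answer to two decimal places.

71.67 wt%

M(MgAl2O4) = 142.265 g/mol; M(Al2O3) = 101.961 g/mol.
Moles Al2O3 per formula unit = 2 Al ÷ 2 = 1.0000.
Al2O3 fraction = (1.0000 × 101.961) / 142.265 = 101.961/142.265 = 0.7167.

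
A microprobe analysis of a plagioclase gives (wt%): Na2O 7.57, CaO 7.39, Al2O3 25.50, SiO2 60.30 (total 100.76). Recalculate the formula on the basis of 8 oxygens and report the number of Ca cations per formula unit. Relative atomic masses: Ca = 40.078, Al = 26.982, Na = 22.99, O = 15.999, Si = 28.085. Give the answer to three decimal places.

Na2O (M=61.979): mol = 0.12214; Na = 0.24428, O = 0.12214.
CaO (M=56.077): mol = 0.13178; Ca = 0.13178, O = 0.13178.
Al2O3 (M=101.961): mol = 0.25010; Al = 0.50020, O = 0.75030.
SiO2 (M=60.083): mol = 1.00361; Si = 1.00361, O = 2.00722.
ΣO = 3.01144; factor = 8/ΣO = 2.65654.
Ca apfu = 0.13178 × 2.65654 = 0.350.

0.350 Ca apfu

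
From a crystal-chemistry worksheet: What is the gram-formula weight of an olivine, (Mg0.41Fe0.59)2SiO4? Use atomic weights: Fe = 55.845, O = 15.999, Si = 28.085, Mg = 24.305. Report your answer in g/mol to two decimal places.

Mg: 0.82 × 24.305 = 19.9301
Fe: 1.18 × 55.845 = 65.8971
Si: 1 × 28.085 = 28.0850
O: 4 × 15.999 = 63.9960
Summing the contributions gives the formula mass.

177.91 g/mol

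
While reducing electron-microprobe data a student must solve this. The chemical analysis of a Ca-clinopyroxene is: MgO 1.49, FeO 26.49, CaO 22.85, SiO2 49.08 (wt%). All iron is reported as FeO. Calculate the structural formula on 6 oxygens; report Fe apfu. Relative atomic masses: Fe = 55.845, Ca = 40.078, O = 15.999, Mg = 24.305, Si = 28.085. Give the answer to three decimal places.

1.49 wt% MgO ÷ 40.304 g/mol = 0.03697 mol, giving 0.03697 Mg and 0.03697 O.
26.49 wt% FeO ÷ 71.844 g/mol = 0.36872 mol, giving 0.36872 Fe and 0.36872 O.
22.85 wt% CaO ÷ 56.077 g/mol = 0.40748 mol, giving 0.40748 Ca and 0.40748 O.
49.08 wt% SiO2 ÷ 60.083 g/mol = 0.81687 mol, giving 0.81687 Si and 1.63374 O.
Oxygen sums to 2.44691; scaling by 6/2.44691 = 2.45207 puts the formula on 6 O.
Fe: 0.36872 × 2.45207 = 0.904 atoms per formula unit.

0.904 Fe apfu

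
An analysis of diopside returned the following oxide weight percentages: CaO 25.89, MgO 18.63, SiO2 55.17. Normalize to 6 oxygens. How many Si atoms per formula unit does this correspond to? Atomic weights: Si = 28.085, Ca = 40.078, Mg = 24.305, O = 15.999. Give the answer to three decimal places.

CaO: 25.89/56.077 = 0.46169 mol → 0.46169 mol Ca, 0.46169 mol O.
MgO: 18.63/40.304 = 0.46224 mol → 0.46224 mol Mg, 0.46224 mol O.
SiO2: 55.17/60.083 = 0.91823 mol → 0.91823 mol Si, 1.83646 mol O.
Total oxygen = 2.76039 mol. Normalization factor = 6/2.76039 = 2.17361.
Si per 6 O = 0.91823 × 2.17361 = 1.996.

1.996 Si apfu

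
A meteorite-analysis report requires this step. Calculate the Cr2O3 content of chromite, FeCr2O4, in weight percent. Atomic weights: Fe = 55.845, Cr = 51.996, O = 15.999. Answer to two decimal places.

Molar mass of FeCr2O4 = 1·55.845 + 2·51.996 + 4·15.999 = 223.833 g/mol.
Each formula unit contains 2 Cr, equivalent to 2/2 = 1.0000 mol Cr2O3.
M(Cr2O3) = 2×51.996 + 3×15.999 = 151.989 g/mol.
Mass of Cr2O3 per formula unit = 1.0000 × 151.989 = 151.989 g.
Cr2O3 wt% = 151.989 / 223.833 × 100 = 67.90%.

67.90 wt%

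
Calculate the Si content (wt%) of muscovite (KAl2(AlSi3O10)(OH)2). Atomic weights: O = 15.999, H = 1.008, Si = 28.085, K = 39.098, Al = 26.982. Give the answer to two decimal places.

21.15 wt%

Formula mass = 1·39.098 + 3·26.982 + 3·28.085 + 12·15.999 + 2·1.008 = 398.303 g/mol, of which 84.255 g is Si.
So Si makes up 84.255/398.303 = 0.2115 of the mass, i.e. 21.15%.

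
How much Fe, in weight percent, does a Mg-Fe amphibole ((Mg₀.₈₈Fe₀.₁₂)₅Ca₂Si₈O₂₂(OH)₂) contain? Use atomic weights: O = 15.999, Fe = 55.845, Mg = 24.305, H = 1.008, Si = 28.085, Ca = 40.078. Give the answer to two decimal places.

Formula mass = 4.40*24.305 + 0.60*55.845 + 2*40.078 + 8*28.085 + 24*15.999 + 2*1.008 = 831.277 g/mol, of which 33.507 g is Fe.
So Fe makes up 33.507/831.277 = 0.0403 of the mass, i.e. 4.03%.

4.03 weight percent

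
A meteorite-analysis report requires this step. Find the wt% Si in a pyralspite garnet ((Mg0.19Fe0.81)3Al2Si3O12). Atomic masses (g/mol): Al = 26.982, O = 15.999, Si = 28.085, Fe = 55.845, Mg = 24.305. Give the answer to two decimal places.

17.56 mass %

Formula mass = 0.57×24.305 + 2.43×55.845 + 2×26.982 + 3×28.085 + 12×15.999 = 479.764 g/mol, of which 84.255 g is Si.
So Si makes up 84.255/479.764 = 0.1756 of the mass, i.e. 17.56%.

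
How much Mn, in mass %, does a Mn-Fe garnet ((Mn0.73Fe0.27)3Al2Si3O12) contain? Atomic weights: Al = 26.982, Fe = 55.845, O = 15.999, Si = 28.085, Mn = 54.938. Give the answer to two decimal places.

24.27 mass %

M((Mn0.73Fe0.27)3Al2Si3O12) = 495.756 g/mol.
Mn contributes 2.19 × 54.938 = 120.314 g per mole.
120.314/495.756 = 0.2427 → 24.27%.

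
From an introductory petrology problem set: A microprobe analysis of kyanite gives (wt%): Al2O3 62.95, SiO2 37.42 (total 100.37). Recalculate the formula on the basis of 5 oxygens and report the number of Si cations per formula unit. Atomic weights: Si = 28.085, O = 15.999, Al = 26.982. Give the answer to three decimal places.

1.005 Si apfu

Al2O3: 62.95/101.961 = 0.61739 mol → 1.23478 mol Al, 1.85217 mol O.
SiO2: 37.42/60.083 = 0.62281 mol → 0.62281 mol Si, 1.24562 mol O.
Total oxygen = 3.09779 mol. Normalization factor = 5/3.09779 = 1.61405.
Si per 5 O = 0.62281 × 1.61405 = 1.005.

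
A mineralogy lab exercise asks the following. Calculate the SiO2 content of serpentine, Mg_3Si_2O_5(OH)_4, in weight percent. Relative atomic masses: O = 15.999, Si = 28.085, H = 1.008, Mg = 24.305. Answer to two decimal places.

M(Mg_3Si_2O_5(OH)_4) = 277.108 g/mol; M(SiO2) = 60.083 g/mol.
Moles SiO2 per formula unit = 2 Si ÷ 1 = 2.0000.
SiO2 fraction = (2.0000 × 60.083) / 277.108 = 120.166/277.108 = 0.4336.

43.36 wt%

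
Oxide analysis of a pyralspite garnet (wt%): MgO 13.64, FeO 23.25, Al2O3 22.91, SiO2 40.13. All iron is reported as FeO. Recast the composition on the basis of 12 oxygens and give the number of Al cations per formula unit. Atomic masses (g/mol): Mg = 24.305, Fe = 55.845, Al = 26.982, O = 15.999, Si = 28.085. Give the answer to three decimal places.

13.64 wt% MgO ÷ 40.304 g/mol = 0.33843 mol, giving 0.33843 Mg and 0.33843 O.
23.25 wt% FeO ÷ 71.844 g/mol = 0.32362 mol, giving 0.32362 Fe and 0.32362 O.
22.91 wt% Al2O3 ÷ 101.961 g/mol = 0.22469 mol, giving 0.44938 Al and 0.67407 O.
40.13 wt% SiO2 ÷ 60.083 g/mol = 0.66791 mol, giving 0.66791 Si and 1.33582 O.
Oxygen sums to 2.67194; scaling by 12/2.67194 = 4.49112 puts the formula on 12 O.
Al: 0.44938 × 4.49112 = 2.018 atoms per formula unit.

2.018 Al apfu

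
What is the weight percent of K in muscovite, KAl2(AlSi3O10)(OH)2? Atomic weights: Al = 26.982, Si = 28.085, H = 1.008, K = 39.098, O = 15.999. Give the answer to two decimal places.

9.82 weight percent

Molar mass of KAl2(AlSi3O10)(OH)2: 1·39.098 + 3·26.982 + 3·28.085 + 12·15.999 + 2·1.008 = 398.303 g/mol.
Mass of K per formula unit: 1 × 39.098 = 39.098 g.
Weight fraction K = 39.098 / 398.303 = 0.0982.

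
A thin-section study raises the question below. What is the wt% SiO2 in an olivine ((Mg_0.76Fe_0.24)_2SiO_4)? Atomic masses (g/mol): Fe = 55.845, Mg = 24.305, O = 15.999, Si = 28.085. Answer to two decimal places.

M((Mg_0.76Fe_0.24)_2SiO_4) = 155.830 g/mol; M(SiO2) = 60.083 g/mol.
Moles SiO2 per formula unit = 1 Si ÷ 1 = 1.0000.
SiO2 fraction = (1.0000 × 60.083) / 155.830 = 60.083/155.830 = 0.3856.

38.56 wt%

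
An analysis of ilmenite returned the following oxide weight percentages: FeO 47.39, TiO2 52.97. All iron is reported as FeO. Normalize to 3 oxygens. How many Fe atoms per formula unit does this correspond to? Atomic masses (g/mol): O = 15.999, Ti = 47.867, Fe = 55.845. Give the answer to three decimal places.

0.996 Fe apfu

FeO (M=71.844): mol = 0.65962; Fe = 0.65962, O = 0.65962.
TiO2 (M=79.865): mol = 0.66324; Ti = 0.66324, O = 1.32648.
ΣO = 1.98610; factor = 3/ΣO = 1.51050.
Fe apfu = 0.65962 × 1.51050 = 0.996.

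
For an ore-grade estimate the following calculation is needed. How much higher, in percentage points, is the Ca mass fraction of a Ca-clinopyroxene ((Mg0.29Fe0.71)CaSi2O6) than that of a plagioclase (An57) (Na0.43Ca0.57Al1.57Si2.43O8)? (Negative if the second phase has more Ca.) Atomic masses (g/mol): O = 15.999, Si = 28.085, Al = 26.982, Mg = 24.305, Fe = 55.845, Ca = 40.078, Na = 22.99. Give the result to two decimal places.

8.35 percentage points

M((Mg0.29Fe0.71)CaSi2O6) = 238.940 g/mol, so wt% Ca = 40.078/238.940 × 100 = 16.77%.
M(Na0.43Ca0.57Al1.57Si2.43O8) = 271.330 g/mol, so wt% Ca = 22.844/271.330 × 100 = 8.42%.
16.77 − 8.42 = 8.35 pp.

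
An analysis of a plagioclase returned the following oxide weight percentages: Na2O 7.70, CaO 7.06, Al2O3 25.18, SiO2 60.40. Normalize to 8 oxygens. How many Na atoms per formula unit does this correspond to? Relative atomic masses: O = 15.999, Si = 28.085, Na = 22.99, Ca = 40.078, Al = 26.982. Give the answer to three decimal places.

Na2O (M=61.979): mol = 0.12424; Na = 0.24848, O = 0.12424.
CaO (M=56.077): mol = 0.12590; Ca = 0.12590, O = 0.12590.
Al2O3 (M=101.961): mol = 0.24696; Al = 0.49392, O = 0.74088.
SiO2 (M=60.083): mol = 1.00528; Si = 1.00528, O = 2.01056.
ΣO = 3.00158; factor = 8/ΣO = 2.66526.
Na apfu = 0.24848 × 2.66526 = 0.662.

0.662 Na apfu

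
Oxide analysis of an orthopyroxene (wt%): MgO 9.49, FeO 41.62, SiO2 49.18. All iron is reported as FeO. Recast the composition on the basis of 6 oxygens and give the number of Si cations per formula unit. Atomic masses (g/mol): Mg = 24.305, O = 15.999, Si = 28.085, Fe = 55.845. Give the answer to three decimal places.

2.003 Si apfu

MgO (M=40.304): mol = 0.23546; Mg = 0.23546, O = 0.23546.
FeO (M=71.844): mol = 0.57931; Fe = 0.57931, O = 0.57931.
SiO2 (M=60.083): mol = 0.81853; Si = 0.81853, O = 1.63706.
ΣO = 2.45183; factor = 6/ΣO = 2.44715.
Si apfu = 0.81853 × 2.44715 = 2.003.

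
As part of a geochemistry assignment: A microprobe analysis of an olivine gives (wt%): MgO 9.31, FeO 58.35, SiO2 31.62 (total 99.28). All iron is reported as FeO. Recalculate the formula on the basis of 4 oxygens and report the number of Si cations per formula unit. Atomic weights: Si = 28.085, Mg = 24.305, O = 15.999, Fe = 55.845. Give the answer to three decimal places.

1.004 Si apfu

9.31 wt% MgO ÷ 40.304 g/mol = 0.23099 mol, giving 0.23099 Mg and 0.23099 O.
58.35 wt% FeO ÷ 71.844 g/mol = 0.81218 mol, giving 0.81218 Fe and 0.81218 O.
31.62 wt% SiO2 ÷ 60.083 g/mol = 0.52627 mol, giving 0.52627 Si and 1.05254 O.
Oxygen sums to 2.09571; scaling by 4/2.09571 = 1.90866 puts the formula on 4 O.
Si: 0.52627 × 1.90866 = 1.004 atoms per formula unit.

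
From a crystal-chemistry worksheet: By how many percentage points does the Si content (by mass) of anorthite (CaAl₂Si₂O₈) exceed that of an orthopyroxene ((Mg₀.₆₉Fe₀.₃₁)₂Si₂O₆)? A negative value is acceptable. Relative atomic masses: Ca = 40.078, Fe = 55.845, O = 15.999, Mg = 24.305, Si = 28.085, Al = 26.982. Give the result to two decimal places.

-5.30 percentage points

Si in CaAl₂Si₂O₈: molar mass 278.204 g/mol; 2×28.085 = 56.170 g → 20.19 wt%.
Si in (Mg₀.₆₉Fe₀.₃₁)₂Si₂O₆: molar mass 220.329 g/mol; 2×28.085 = 56.170 g → 25.49 wt%.
Difference = 20.19 − 25.49 = -5.30 percentage points.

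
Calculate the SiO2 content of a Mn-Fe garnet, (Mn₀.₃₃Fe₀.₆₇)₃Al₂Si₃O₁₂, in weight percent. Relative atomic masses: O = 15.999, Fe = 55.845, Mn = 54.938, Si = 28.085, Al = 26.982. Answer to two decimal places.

Formula mass = 496.844 g/mol.
3 Si → 3.0000 mol SiO2 per formula unit; M(SiO2) = 60.083, so SiO2 mass = 180.249 g.
180.249/496.844 × 100 = 36.28 wt%.

36.28 wt%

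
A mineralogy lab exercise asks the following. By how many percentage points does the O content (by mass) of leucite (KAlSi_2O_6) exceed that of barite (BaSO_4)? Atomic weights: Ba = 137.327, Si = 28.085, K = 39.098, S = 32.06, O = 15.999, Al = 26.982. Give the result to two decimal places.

16.56 percentage points

M(KAlSi_2O_6) = 218.244 g/mol, so wt% O = 95.994/218.244 × 100 = 43.98%.
M(BaSO_4) = 233.383 g/mol, so wt% O = 63.996/233.383 × 100 = 27.42%.
43.98 − 27.42 = 16.56 pp.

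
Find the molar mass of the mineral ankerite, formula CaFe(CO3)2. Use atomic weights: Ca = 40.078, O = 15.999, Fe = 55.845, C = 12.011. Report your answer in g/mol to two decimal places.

The formula mass is the sum 1×40.078 + 1×55.845 + 2×12.011 + 6×15.999.

215.94 g/mol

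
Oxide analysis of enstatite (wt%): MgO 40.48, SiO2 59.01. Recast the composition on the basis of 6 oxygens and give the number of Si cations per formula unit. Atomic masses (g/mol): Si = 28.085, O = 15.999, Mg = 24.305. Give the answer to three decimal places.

MgO (M=40.304): mol = 1.00437; Mg = 1.00437, O = 1.00437.
SiO2 (M=60.083): mol = 0.98214; Si = 0.98214, O = 1.96428.
ΣO = 2.96865; factor = 6/ΣO = 2.02112.
Si apfu = 0.98214 × 2.02112 = 1.985.

1.985 Si apfu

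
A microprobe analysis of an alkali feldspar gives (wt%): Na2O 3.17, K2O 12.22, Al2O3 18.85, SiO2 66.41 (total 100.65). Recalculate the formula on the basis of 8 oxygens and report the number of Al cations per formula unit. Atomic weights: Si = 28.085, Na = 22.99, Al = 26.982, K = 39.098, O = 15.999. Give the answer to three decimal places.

1.004 Al apfu

3.17 wt% Na2O ÷ 61.979 g/mol = 0.05115 mol, giving 0.10230 Na and 0.05115 O.
12.22 wt% K2O ÷ 94.195 g/mol = 0.12973 mol, giving 0.25946 K and 0.12973 O.
18.85 wt% Al2O3 ÷ 101.961 g/mol = 0.18487 mol, giving 0.36974 Al and 0.55461 O.
66.41 wt% SiO2 ÷ 60.083 g/mol = 1.10530 mol, giving 1.10530 Si and 2.21060 O.
Oxygen sums to 2.94609; scaling by 8/2.94609 = 2.71546 puts the formula on 8 O.
Al: 0.36974 × 2.71546 = 1.004 atoms per formula unit.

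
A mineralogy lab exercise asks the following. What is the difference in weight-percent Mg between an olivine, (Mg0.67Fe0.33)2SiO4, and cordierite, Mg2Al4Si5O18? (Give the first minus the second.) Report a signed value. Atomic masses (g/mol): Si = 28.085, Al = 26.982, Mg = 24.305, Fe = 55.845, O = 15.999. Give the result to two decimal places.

11.86 percentage points

M((Mg0.67Fe0.33)2SiO4) = 161.507 g/mol, so wt% Mg = 32.569/161.507 × 100 = 20.17%.
M(Mg2Al4Si5O18) = 584.945 g/mol, so wt% Mg = 48.610/584.945 × 100 = 8.31%.
20.17 − 8.31 = 11.86 pp.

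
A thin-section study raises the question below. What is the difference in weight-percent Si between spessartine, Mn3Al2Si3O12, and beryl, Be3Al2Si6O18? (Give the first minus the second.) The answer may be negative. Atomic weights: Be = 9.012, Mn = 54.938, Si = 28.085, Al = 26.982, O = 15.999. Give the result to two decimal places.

M(Mn3Al2Si3O12) = 495.021 g/mol, so wt% Si = 84.255/495.021 × 100 = 17.02%.
M(Be3Al2Si6O18) = 537.492 g/mol, so wt% Si = 168.510/537.492 × 100 = 31.35%.
17.02 − 31.35 = -14.33 pp.

-14.33 percentage points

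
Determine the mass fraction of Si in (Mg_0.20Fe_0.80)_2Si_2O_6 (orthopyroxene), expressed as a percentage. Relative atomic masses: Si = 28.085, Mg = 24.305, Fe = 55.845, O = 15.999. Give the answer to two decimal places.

22.36 mass %

Molar mass of (Mg_0.20Fe_0.80)_2Si_2O_6: 0.40*24.305 + 1.60*55.845 + 2*28.085 + 6*15.999 = 251.238 g/mol.
Mass of Si per formula unit: 2 × 28.085 = 56.170 g.
Weight fraction Si = 56.170 / 251.238 = 0.2236.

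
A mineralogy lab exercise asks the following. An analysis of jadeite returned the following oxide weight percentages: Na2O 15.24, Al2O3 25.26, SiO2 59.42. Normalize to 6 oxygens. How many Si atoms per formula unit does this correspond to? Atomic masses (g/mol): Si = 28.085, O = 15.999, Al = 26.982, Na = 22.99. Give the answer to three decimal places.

Na2O: 15.24/61.979 = 0.24589 mol → 0.49178 mol Na, 0.24589 mol O.
Al2O3: 25.26/101.961 = 0.24774 mol → 0.49548 mol Al, 0.74322 mol O.
SiO2: 59.42/60.083 = 0.98897 mol → 0.98897 mol Si, 1.97794 mol O.
Total oxygen = 2.96705 mol. Normalization factor = 6/2.96705 = 2.02221.
Si per 6 O = 0.98897 × 2.02221 = 2.000.

2.000 Si apfu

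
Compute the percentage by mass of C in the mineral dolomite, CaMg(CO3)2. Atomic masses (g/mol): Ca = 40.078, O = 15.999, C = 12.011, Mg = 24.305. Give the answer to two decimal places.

13.03 weight percent

M(CaMg(CO3)2) = 184.399 g/mol.
C contributes 2 × 12.011 = 24.022 g per mole.
24.022/184.399 = 0.1303 → 13.03%.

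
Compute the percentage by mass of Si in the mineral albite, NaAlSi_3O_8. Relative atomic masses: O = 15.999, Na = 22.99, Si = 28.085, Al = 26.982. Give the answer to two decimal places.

32.13 mass %

Molar mass of NaAlSi_3O_8: 1·22.99 + 1·26.982 + 3·28.085 + 8·15.999 = 262.219 g/mol.
Mass of Si per formula unit: 3 × 28.085 = 84.255 g.
Weight fraction Si = 84.255 / 262.219 = 0.3213.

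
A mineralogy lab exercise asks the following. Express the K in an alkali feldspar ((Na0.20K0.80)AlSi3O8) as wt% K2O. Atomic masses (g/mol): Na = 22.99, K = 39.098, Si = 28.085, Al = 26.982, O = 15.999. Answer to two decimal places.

13.70 wt%

Formula mass = 275.105 g/mol.
0.80 K → 0.4000 mol K2O per formula unit; M(K2O) = 94.195, so K2O mass = 37.678 g.
37.678/275.105 × 100 = 13.70 wt%.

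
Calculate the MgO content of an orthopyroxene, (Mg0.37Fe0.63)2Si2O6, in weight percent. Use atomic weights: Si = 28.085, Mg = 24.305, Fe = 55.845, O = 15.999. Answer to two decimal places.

12.40 wt%

M((Mg0.37Fe0.63)2Si2O6) = 240.514 g/mol; M(MgO) = 40.304 g/mol.
Moles MgO per formula unit = 0.74 Mg ÷ 1 = 0.7400.
MgO fraction = (0.7400 × 40.304) / 240.514 = 29.825/240.514 = 0.1240.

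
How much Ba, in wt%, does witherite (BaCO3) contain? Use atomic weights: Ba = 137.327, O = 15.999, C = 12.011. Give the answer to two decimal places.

M(BaCO3) = 197.335 g/mol.
Ba contributes 1 × 137.327 = 137.327 g per mole.
137.327/197.335 = 0.6959 → 69.59%.

69.59 wt%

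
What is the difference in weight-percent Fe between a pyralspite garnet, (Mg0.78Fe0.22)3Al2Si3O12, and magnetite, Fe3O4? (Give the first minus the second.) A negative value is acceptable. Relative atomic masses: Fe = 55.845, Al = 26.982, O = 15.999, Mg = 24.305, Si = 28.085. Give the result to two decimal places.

-63.67 percentage points

M((Mg0.78Fe0.22)3Al2Si3O12) = 423.938 g/mol, so wt% Fe = 36.858/423.938 × 100 = 8.69%.
M(Fe3O4) = 231.531 g/mol, so wt% Fe = 167.535/231.531 × 100 = 72.36%.
8.69 − 72.36 = -63.67 pp.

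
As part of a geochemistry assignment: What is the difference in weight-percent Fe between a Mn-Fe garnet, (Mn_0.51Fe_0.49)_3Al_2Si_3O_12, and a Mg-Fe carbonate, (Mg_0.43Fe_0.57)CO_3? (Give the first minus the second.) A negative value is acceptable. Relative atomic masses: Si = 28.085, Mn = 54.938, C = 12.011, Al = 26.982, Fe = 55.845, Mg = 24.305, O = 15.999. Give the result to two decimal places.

-14.58 percentage points

First mineral: 82.092 g Fe in 496.354 g formula = 16.54 wt% Fe.
Second mineral: 31.832 g Fe in 102.291 g formula = 31.12 wt% Fe.
16.54% − 31.12% gives a difference of -14.58 percentage points.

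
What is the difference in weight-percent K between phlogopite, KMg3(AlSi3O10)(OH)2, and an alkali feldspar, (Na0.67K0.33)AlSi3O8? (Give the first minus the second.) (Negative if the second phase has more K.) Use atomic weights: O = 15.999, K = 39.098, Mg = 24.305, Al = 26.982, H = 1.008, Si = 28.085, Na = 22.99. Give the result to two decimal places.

K in KMg3(AlSi3O10)(OH)2: molar mass 417.254 g/mol; 1×39.098 = 39.098 g → 9.37 wt%.
K in (Na0.67K0.33)AlSi3O8: molar mass 267.535 g/mol; 0.33×39.098 = 12.902 g → 4.82 wt%.
Difference = 9.37 − 4.82 = 4.55 percentage points.

4.55 percentage points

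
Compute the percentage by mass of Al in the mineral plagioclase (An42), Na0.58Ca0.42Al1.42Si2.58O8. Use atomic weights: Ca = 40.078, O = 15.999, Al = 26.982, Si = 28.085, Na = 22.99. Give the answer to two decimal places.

Formula mass = 0.58·22.99 + 0.42·40.078 + 1.42·26.982 + 2.58·28.085 + 8·15.999 = 268.933 g/mol, of which 38.314 g is Al.
So Al makes up 38.314/268.933 = 0.1425 of the mass, i.e. 14.25%.

14.25 wt%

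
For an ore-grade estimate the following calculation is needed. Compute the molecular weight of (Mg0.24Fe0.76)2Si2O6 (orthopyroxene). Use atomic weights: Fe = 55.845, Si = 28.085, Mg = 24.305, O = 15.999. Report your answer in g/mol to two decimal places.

M = 0.48(24.305) + 1.52(55.845) + 2(28.085) + 6(15.999)

248.71 g/mol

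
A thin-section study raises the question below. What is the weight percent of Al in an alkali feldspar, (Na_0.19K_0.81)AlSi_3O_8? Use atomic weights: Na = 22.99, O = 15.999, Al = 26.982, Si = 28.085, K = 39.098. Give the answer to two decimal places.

M((Na_0.19K_0.81)AlSi_3O_8) = 275.266 g/mol.
Al contributes 1 × 26.982 = 26.982 g per mole.
26.982/275.266 = 0.0980 → 9.80%.

9.80 mass %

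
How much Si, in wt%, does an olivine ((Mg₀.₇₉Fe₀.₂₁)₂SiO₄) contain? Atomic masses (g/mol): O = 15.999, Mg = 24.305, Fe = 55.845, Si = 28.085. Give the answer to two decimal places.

18.24 wt%

Molar mass of (Mg₀.₇₉Fe₀.₂₁)₂SiO₄: 1.58*24.305 + 0.42*55.845 + 1*28.085 + 4*15.999 = 153.938 g/mol.
Mass of Si per formula unit: 1 × 28.085 = 28.085 g.
Weight fraction Si = 28.085 / 153.938 = 0.1824.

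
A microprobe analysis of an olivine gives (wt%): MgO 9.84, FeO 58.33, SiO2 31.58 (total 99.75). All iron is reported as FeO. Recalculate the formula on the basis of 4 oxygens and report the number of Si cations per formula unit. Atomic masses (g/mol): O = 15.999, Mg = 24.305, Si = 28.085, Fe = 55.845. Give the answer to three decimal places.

0.998 Si apfu

MgO: 9.84/40.304 = 0.24414 mol → 0.24414 mol Mg, 0.24414 mol O.
FeO: 58.33/71.844 = 0.81190 mol → 0.81190 mol Fe, 0.81190 mol O.
SiO2: 31.58/60.083 = 0.52561 mol → 0.52561 mol Si, 1.05122 mol O.
Total oxygen = 2.10726 mol. Normalization factor = 4/2.10726 = 1.89820.
Si per 4 O = 0.52561 × 1.89820 = 0.998.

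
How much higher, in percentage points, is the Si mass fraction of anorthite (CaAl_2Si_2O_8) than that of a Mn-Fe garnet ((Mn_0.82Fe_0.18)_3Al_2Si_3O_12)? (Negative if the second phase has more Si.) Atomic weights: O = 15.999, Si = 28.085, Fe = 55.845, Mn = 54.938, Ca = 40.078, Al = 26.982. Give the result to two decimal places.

3.19 percentage points

M(CaAl_2Si_2O_8) = 278.204 g/mol, so wt% Si = 56.170/278.204 × 100 = 20.19%.
M((Mn_0.82Fe_0.18)_3Al_2Si_3O_12) = 495.511 g/mol, so wt% Si = 84.255/495.511 × 100 = 17.00%.
20.19 − 17.00 = 3.19 pp.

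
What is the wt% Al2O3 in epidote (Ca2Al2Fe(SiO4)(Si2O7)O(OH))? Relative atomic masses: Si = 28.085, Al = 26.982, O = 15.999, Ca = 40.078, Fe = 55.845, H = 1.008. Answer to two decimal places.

21.10 wt%

Molar mass of Ca2Al2Fe(SiO4)(Si2O7)O(OH) = 2*40.078 + 2*26.982 + 1*55.845 + 3*28.085 + 13*15.999 + 1*1.008 = 483.215 g/mol.
Each formula unit contains 2 Al, equivalent to 2/2 = 1.0000 mol Al2O3.
M(Al2O3) = 2×26.982 + 3×15.999 = 101.961 g/mol.
Mass of Al2O3 per formula unit = 1.0000 × 101.961 = 101.961 g.
Al2O3 wt% = 101.961 / 483.215 × 100 = 21.10%.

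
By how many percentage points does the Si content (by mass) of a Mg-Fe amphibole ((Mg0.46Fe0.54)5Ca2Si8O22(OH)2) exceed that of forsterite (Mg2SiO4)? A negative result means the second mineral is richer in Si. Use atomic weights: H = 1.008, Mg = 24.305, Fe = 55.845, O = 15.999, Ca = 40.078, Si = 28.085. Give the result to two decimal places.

First mineral: 224.680 g Si in 897.511 g formula = 25.03 wt% Si.
Second mineral: 28.085 g Si in 140.691 g formula = 19.96 wt% Si.
25.03% − 19.96% gives a difference of 5.07 percentage points.

5.07 percentage points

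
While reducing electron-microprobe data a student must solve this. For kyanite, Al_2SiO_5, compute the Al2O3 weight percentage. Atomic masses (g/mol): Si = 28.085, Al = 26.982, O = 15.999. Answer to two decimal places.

Molar mass of Al_2SiO_5 = 2*26.982 + 1*28.085 + 5*15.999 = 162.044 g/mol.
Each formula unit contains 2 Al, equivalent to 2/2 = 1.0000 mol Al2O3.
M(Al2O3) = 2×26.982 + 3×15.999 = 101.961 g/mol.
Mass of Al2O3 per formula unit = 1.0000 × 101.961 = 101.961 g.
Al2O3 wt% = 101.961 / 162.044 × 100 = 62.92%.

62.92 wt%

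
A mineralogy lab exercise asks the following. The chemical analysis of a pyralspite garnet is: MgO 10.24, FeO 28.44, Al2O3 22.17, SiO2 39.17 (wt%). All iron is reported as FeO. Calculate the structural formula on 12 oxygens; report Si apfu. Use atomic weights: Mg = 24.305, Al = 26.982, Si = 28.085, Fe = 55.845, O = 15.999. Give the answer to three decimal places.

3.002 Si apfu

MgO: 10.24/40.304 = 0.25407 mol → 0.25407 mol Mg, 0.25407 mol O.
FeO: 28.44/71.844 = 0.39586 mol → 0.39586 mol Fe, 0.39586 mol O.
Al2O3: 22.17/101.961 = 0.21744 mol → 0.43488 mol Al, 0.65232 mol O.
SiO2: 39.17/60.083 = 0.65193 mol → 0.65193 mol Si, 1.30386 mol O.
Total oxygen = 2.60611 mol. Normalization factor = 12/2.60611 = 4.60456.
Si per 12 O = 0.65193 × 4.60456 = 3.002.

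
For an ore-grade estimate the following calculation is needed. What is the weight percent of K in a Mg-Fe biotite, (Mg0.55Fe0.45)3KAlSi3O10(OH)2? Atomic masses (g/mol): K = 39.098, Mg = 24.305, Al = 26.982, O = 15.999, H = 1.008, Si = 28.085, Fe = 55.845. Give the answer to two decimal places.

Molar mass of (Mg0.55Fe0.45)3KAlSi3O10(OH)2: 1.65·24.305 + 1.35·55.845 + 1·39.098 + 1·26.982 + 3·28.085 + 12·15.999 + 2·1.008 = 459.833 g/mol.
Mass of K per formula unit: 1 × 39.098 = 39.098 g.
Weight fraction K = 39.098 / 459.833 = 0.0850.

8.50 weight percent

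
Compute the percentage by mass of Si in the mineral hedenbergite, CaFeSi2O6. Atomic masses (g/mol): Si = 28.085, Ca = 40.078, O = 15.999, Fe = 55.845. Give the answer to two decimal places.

Molar mass of CaFeSi2O6: 1*40.078 + 1*55.845 + 2*28.085 + 6*15.999 = 248.087 g/mol.
Mass of Si per formula unit: 2 × 28.085 = 56.170 g.
Weight fraction Si = 56.170 / 248.087 = 0.2264.

22.64 mass %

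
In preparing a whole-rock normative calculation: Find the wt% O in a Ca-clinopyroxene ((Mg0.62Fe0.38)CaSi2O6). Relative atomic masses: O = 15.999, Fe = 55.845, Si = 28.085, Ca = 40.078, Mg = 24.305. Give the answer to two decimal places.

42.00 wt%

Molar mass of (Mg0.62Fe0.38)CaSi2O6: 0.62·24.305 + 0.38·55.845 + 1·40.078 + 2·28.085 + 6·15.999 = 228.532 g/mol.
Mass of O per formula unit: 6 × 15.999 = 95.994 g.
Weight fraction O = 95.994 / 228.532 = 0.4200.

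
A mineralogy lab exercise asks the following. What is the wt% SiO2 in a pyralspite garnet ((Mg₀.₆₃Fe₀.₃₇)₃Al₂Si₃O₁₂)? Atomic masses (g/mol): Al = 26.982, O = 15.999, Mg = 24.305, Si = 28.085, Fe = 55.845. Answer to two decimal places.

41.14 wt%

Formula mass = 438.131 g/mol.
3 Si → 3.0000 mol SiO2 per formula unit; M(SiO2) = 60.083, so SiO2 mass = 180.249 g.
180.249/438.131 × 100 = 41.14 wt%.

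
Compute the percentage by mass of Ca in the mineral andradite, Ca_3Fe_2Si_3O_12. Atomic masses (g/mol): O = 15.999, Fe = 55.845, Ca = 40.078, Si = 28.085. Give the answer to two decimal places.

23.66 weight percent

Formula mass = 3·40.078 + 2·55.845 + 3·28.085 + 12·15.999 = 508.167 g/mol, of which 120.234 g is Ca.
So Ca makes up 120.234/508.167 = 0.2366 of the mass, i.e. 23.66%.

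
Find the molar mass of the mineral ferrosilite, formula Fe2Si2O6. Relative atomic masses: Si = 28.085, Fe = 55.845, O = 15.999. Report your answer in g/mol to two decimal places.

M = 2*55.845 + 2*28.085 + 6*15.999

263.85 g/mol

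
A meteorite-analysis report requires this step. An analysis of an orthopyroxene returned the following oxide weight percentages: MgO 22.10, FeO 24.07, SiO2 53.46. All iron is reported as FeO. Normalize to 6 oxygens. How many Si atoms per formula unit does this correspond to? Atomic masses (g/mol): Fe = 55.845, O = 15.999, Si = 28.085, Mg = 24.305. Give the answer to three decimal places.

2.005 Si apfu

MgO (M=40.304): mol = 0.54833; Mg = 0.54833, O = 0.54833.
FeO (M=71.844): mol = 0.33503; Fe = 0.33503, O = 0.33503.
SiO2 (M=60.083): mol = 0.88977; Si = 0.88977, O = 1.77954.
ΣO = 2.66290; factor = 6/ΣO = 2.25318.
Si apfu = 0.88977 × 2.25318 = 2.005.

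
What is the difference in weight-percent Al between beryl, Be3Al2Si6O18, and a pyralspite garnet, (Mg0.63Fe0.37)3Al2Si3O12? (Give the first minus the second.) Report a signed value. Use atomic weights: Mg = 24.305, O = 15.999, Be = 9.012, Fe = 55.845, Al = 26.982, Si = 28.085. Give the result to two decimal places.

-2.28 percentage points

Al in Be3Al2Si6O18: molar mass 537.492 g/mol; 2×26.982 = 53.964 g → 10.04 wt%.
Al in (Mg0.63Fe0.37)3Al2Si3O12: molar mass 438.131 g/mol; 2×26.982 = 53.964 g → 12.32 wt%.
Difference = 10.04 − 12.32 = -2.28 percentage points.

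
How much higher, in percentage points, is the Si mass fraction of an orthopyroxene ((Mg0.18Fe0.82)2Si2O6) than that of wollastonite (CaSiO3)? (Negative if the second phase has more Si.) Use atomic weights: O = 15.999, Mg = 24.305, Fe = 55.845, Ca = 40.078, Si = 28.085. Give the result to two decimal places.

-1.93 percentage points

M((Mg0.18Fe0.82)2Si2O6) = 252.500 g/mol, so wt% Si = 56.170/252.500 × 100 = 22.25%.
M(CaSiO3) = 116.160 g/mol, so wt% Si = 28.085/116.160 × 100 = 24.18%.
22.25 − 24.18 = -1.93 pp.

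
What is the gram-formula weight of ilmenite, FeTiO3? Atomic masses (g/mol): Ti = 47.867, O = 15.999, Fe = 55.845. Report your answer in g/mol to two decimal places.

Fe: 1 × 55.845 = 55.8450
Ti: 1 × 47.867 = 47.8670
O: 3 × 15.999 = 47.9970
Summing the contributions gives the formula mass.

151.71 g/mol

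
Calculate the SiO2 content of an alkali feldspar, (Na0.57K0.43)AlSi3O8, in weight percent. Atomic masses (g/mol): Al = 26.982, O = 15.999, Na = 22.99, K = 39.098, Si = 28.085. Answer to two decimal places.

66.97 wt%

Molar mass of (Na0.57K0.43)AlSi3O8 = 0.57·22.99 + 0.43·39.098 + 1·26.982 + 3·28.085 + 8·15.999 = 269.145 g/mol.
Each formula unit contains 3 Si, equivalent to 3/1 = 3.0000 mol SiO2.
M(SiO2) = 1×28.085 + 2×15.999 = 60.083 g/mol.
Mass of SiO2 per formula unit = 3.0000 × 60.083 = 180.249 g.
SiO2 wt% = 180.249 / 269.145 × 100 = 66.97%.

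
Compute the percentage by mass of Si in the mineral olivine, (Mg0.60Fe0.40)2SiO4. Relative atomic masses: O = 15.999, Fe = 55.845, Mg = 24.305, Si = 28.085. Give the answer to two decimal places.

16.93 wt%

Formula mass = 1.20·24.305 + 0.80·55.845 + 1·28.085 + 4·15.999 = 165.923 g/mol, of which 28.085 g is Si.
So Si makes up 28.085/165.923 = 0.1693 of the mass, i.e. 16.93%.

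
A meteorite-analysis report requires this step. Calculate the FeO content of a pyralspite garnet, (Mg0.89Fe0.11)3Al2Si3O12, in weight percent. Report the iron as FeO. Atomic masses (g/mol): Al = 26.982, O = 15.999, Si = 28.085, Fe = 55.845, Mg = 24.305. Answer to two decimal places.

Formula mass = 413.530 g/mol.
0.33 Fe → 0.3300 mol FeO per formula unit; M(FeO) = 71.844, so FeO mass = 23.709 g.
23.709/413.530 × 100 = 5.73 wt%.

5.73 wt%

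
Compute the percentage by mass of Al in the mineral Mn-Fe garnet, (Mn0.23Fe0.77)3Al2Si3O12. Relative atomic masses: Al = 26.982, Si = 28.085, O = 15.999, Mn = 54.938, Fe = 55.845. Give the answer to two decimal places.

10.86 wt%

Molar mass of (Mn0.23Fe0.77)3Al2Si3O12: 0.69·54.938 + 2.31·55.845 + 2·26.982 + 3·28.085 + 12·15.999 = 497.116 g/mol.
Mass of Al per formula unit: 2 × 26.982 = 53.964 g.
Weight fraction Al = 53.964 / 497.116 = 0.1086.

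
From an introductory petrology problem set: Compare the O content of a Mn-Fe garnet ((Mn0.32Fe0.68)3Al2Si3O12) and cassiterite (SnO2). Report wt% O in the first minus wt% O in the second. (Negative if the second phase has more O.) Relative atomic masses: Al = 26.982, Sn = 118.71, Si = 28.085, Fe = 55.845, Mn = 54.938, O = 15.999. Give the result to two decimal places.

M((Mn0.32Fe0.68)3Al2Si3O12) = 496.871 g/mol, so wt% O = 191.988/496.871 × 100 = 38.64%.
M(SnO2) = 150.708 g/mol, so wt% O = 31.998/150.708 × 100 = 21.23%.
38.64 − 21.23 = 17.41 pp.

17.41 percentage points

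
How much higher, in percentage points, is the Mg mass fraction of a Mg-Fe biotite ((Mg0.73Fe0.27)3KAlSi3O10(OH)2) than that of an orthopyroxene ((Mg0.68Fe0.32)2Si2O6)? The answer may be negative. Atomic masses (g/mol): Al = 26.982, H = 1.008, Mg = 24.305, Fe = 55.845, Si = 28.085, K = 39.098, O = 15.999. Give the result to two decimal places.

-2.94 percentage points

Mg in (Mg0.73Fe0.27)3KAlSi3O10(OH)2: molar mass 442.801 g/mol; 2.19×24.305 = 53.228 g → 12.02 wt%.
Mg in (Mg0.68Fe0.32)2Si2O6: molar mass 220.960 g/mol; 1.36×24.305 = 33.055 g → 14.96 wt%.
Difference = 12.02 − 14.96 = -2.94 percentage points.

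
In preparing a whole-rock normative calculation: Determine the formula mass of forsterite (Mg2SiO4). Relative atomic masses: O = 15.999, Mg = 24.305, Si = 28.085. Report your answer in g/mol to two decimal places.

Mg: 2 × 24.305 = 48.6100
Si: 1 × 28.085 = 28.0850
O: 4 × 15.999 = 63.9960
Summing the contributions gives the formula mass.

140.69 g/mol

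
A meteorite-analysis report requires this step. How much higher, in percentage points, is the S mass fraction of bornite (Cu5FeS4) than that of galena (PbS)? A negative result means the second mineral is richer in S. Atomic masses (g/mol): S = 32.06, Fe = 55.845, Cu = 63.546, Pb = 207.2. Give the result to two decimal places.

12.16 percentage points

M(Cu5FeS4) = 501.815 g/mol, so wt% S = 128.240/501.815 × 100 = 25.56%.
M(PbS) = 239.260 g/mol, so wt% S = 32.060/239.260 × 100 = 13.40%.
25.56 − 13.40 = 12.16 pp.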